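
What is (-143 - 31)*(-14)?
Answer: 2436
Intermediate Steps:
(-143 - 31)*(-14) = -174*(-14) = 2436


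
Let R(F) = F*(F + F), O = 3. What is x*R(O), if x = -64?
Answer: -1152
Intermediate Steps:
R(F) = 2*F² (R(F) = F*(2*F) = 2*F²)
x*R(O) = -128*3² = -128*9 = -64*18 = -1152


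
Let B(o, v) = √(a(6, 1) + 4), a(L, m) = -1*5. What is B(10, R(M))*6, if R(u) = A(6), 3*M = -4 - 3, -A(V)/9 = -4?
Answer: 6*I ≈ 6.0*I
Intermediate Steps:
A(V) = 36 (A(V) = -9*(-4) = 36)
a(L, m) = -5
M = -7/3 (M = (-4 - 3)/3 = (⅓)*(-7) = -7/3 ≈ -2.3333)
R(u) = 36
B(o, v) = I (B(o, v) = √(-5 + 4) = √(-1) = I)
B(10, R(M))*6 = I*6 = 6*I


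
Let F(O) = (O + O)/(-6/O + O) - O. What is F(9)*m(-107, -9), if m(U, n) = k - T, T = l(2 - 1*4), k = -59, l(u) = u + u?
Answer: 1881/5 ≈ 376.20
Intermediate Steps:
l(u) = 2*u
T = -4 (T = 2*(2 - 1*4) = 2*(2 - 4) = 2*(-2) = -4)
m(U, n) = -55 (m(U, n) = -59 - 1*(-4) = -59 + 4 = -55)
F(O) = -O + 2*O/(O - 6/O) (F(O) = (2*O)/(O - 6/O) - O = 2*O/(O - 6/O) - O = -O + 2*O/(O - 6/O))
F(9)*m(-107, -9) = (9*(6 - 1*9² + 2*9)/(-6 + 9²))*(-55) = (9*(6 - 1*81 + 18)/(-6 + 81))*(-55) = (9*(6 - 81 + 18)/75)*(-55) = (9*(1/75)*(-57))*(-55) = -171/25*(-55) = 1881/5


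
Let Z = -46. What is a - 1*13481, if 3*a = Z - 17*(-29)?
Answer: -13332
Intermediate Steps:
a = 149 (a = (-46 - 17*(-29))/3 = (-46 + 493)/3 = (⅓)*447 = 149)
a - 1*13481 = 149 - 1*13481 = 149 - 13481 = -13332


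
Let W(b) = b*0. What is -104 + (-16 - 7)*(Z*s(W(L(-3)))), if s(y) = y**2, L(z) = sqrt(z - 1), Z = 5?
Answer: -104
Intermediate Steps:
L(z) = sqrt(-1 + z)
W(b) = 0
-104 + (-16 - 7)*(Z*s(W(L(-3)))) = -104 + (-16 - 7)*(5*0**2) = -104 - 115*0 = -104 - 23*0 = -104 + 0 = -104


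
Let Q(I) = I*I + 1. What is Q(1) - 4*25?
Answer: -98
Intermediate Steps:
Q(I) = 1 + I² (Q(I) = I² + 1 = 1 + I²)
Q(1) - 4*25 = (1 + 1²) - 4*25 = (1 + 1) - 100 = 2 - 100 = -98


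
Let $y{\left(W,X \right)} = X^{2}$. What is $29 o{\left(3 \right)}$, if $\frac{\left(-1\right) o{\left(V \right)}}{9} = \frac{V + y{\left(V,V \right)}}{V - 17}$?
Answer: $\frac{1566}{7} \approx 223.71$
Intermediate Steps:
$o{\left(V \right)} = - \frac{9 \left(V + V^{2}\right)}{-17 + V}$ ($o{\left(V \right)} = - 9 \frac{V + V^{2}}{V - 17} = - 9 \frac{V + V^{2}}{-17 + V} = - \frac{9 \left(V + V^{2}\right)}{-17 + V}$)
$29 o{\left(3 \right)} = 29 \cdot 9 \cdot 3 \frac{1}{-17 + 3} \left(-1 - 3\right) = 29 \cdot 9 \cdot 3 \frac{1}{-14} \left(-1 - 3\right) = 29 \cdot 9 \cdot 3 \left(- \frac{1}{14}\right) \left(-4\right) = 29 \cdot \frac{54}{7} = \frac{1566}{7}$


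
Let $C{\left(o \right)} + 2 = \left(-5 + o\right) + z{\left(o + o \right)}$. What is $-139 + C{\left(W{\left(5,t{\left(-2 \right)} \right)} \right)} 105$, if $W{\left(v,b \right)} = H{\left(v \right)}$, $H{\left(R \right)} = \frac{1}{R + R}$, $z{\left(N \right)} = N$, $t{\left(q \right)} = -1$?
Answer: $- \frac{1685}{2} \approx -842.5$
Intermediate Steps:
$H{\left(R \right)} = \frac{1}{2 R}$
$W{\left(v,b \right)} = \frac{1}{2 v}$
$C{\left(o \right)} = -7 + 3 o$ ($C{\left(o \right)} = -2 + \left(\left(-5 + o\right) + \left(o + o\right)\right) = -2 + \left(\left(-5 + o\right) + 2 o\right) = -2 + \left(-5 + 3 o\right) = -7 + 3 o$)
$-139 + C{\left(W{\left(5,t{\left(-2 \right)} \right)} \right)} 105 = -139 + \left(-7 + 3 \frac{1}{2 \cdot 5}\right) 105 = -139 + \left(-7 + 3 \cdot \frac{1}{2} \cdot \frac{1}{5}\right) 105 = -139 + \left(-7 + 3 \cdot \frac{1}{10}\right) 105 = -139 + \left(-7 + \frac{3}{10}\right) 105 = -139 - \frac{1407}{2} = - \frac{1685}{2}$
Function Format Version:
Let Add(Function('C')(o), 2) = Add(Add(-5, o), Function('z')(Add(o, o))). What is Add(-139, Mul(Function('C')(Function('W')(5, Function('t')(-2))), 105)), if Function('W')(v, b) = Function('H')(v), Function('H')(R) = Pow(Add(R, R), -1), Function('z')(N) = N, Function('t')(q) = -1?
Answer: Rational(-1685, 2) ≈ -842.50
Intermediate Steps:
Function('H')(R) = Mul(Rational(1, 2), Pow(R, -1)) (Function('H')(R) = Pow(Mul(2, R), -1) = Mul(Rational(1, 2), Pow(R, -1)))
Function('W')(v, b) = Mul(Rational(1, 2), Pow(v, -1))
Function('C')(o) = Add(-7, Mul(3, o)) (Function('C')(o) = Add(-2, Add(Add(-5, o), Add(o, o))) = Add(-2, Add(Add(-5, o), Mul(2, o))) = Add(-2, Add(-5, Mul(3, o))) = Add(-7, Mul(3, o)))
Add(-139, Mul(Function('C')(Function('W')(5, Function('t')(-2))), 105)) = Add(-139, Mul(Add(-7, Mul(3, Mul(Rational(1, 2), Pow(5, -1)))), 105)) = Add(-139, Mul(Add(-7, Mul(3, Mul(Rational(1, 2), Rational(1, 5)))), 105)) = Add(-139, Mul(Add(-7, Mul(3, Rational(1, 10))), 105)) = Add(-139, Mul(Add(-7, Rational(3, 10)), 105)) = Add(-139, Mul(Rational(-67, 10), 105)) = Add(-139, Rational(-1407, 2)) = Rational(-1685, 2)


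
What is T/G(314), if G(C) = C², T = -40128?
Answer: -10032/24649 ≈ -0.40699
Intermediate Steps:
T/G(314) = -40128/(314²) = -40128/98596 = -40128*1/98596 = -10032/24649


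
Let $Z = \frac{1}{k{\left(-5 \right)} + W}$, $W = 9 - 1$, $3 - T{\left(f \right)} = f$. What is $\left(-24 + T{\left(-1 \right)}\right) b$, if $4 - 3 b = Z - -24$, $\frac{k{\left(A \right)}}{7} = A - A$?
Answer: $\frac{805}{6} \approx 134.17$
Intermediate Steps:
$k{\left(A \right)} = 0$ ($k{\left(A \right)} = 7 \left(A - A\right) = 7 \cdot 0 = 0$)
$T{\left(f \right)} = 3 - f$
$W = 8$
$Z = \frac{1}{8}$ ($Z = \frac{1}{0 + 8} = \frac{1}{8} \approx 0.125$)
$b = - \frac{161}{24}$ ($b = \frac{4}{3} - \frac{\frac{1}{8} - -24}{3} = \frac{4}{3} - \frac{\frac{1}{8} + 24}{3} = \frac{4}{3} - \frac{193}{24} = - \frac{161}{24} \approx -6.7083$)
$\left(-24 + T{\left(-1 \right)}\right) b = \left(-24 + \left(3 - -1\right)\right) \left(- \frac{161}{24}\right) = \left(-24 + \left(3 + 1\right)\right) \left(- \frac{161}{24}\right) = \left(-24 + 4\right) \left(- \frac{161}{24}\right) = \left(-20\right) \left(- \frac{161}{24}\right) = \frac{805}{6}$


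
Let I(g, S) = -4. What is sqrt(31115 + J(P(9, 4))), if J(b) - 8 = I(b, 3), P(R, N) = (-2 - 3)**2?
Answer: sqrt(31119) ≈ 176.41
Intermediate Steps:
P(R, N) = 25 (P(R, N) = (-5)**2 = 25)
J(b) = 4 (J(b) = 8 - 4 = 4)
sqrt(31115 + J(P(9, 4))) = sqrt(31115 + 4) = sqrt(31119)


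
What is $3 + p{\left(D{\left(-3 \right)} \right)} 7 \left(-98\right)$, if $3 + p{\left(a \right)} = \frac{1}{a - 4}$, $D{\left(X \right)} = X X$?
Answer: $\frac{9619}{5} \approx 1923.8$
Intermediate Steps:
$D{\left(X \right)} = X^{2}$
$p{\left(a \right)} = -3 + \frac{1}{-4 + a}$ ($p{\left(a \right)} = -3 + \frac{1}{a - 4} = -3 + \frac{1}{-4 + a}$)
$3 + p{\left(D{\left(-3 \right)} \right)} 7 \left(-98\right) = 3 + \frac{13 - 3 \left(-3\right)^{2}}{-4 + \left(-3\right)^{2}} \cdot 7 \left(-98\right) = 3 + \frac{13 - 27}{-4 + 9} \cdot 7 \left(-98\right) = 3 + \frac{13 - 27}{5} \cdot 7 \left(-98\right) = 3 + \frac{1}{5} \left(-14\right) 7 \left(-98\right) = 3 + \left(- \frac{14}{5}\right) 7 \left(-98\right) = 3 - - \frac{9604}{5} = 3 + \frac{9604}{5} = \frac{9619}{5}$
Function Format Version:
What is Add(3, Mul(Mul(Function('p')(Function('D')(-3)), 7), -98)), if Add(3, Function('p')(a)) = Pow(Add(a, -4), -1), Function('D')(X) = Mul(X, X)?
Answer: Rational(9619, 5) ≈ 1923.8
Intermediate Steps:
Function('D')(X) = Pow(X, 2)
Function('p')(a) = Add(-3, Pow(Add(-4, a), -1)) (Function('p')(a) = Add(-3, Pow(Add(a, -4), -1)) = Add(-3, Pow(Add(-4, a), -1)))
Add(3, Mul(Mul(Function('p')(Function('D')(-3)), 7), -98)) = Add(3, Mul(Mul(Mul(Pow(Add(-4, Pow(-3, 2)), -1), Add(13, Mul(-3, Pow(-3, 2)))), 7), -98)) = Add(3, Mul(Mul(Mul(Pow(Add(-4, 9), -1), Add(13, Mul(-3, 9))), 7), -98)) = Add(3, Mul(Mul(Mul(Pow(5, -1), Add(13, -27)), 7), -98)) = Add(3, Mul(Mul(Mul(Rational(1, 5), -14), 7), -98)) = Add(3, Mul(Mul(Rational(-14, 5), 7), -98)) = Add(3, Mul(Rational(-98, 5), -98)) = Add(3, Rational(9604, 5)) = Rational(9619, 5)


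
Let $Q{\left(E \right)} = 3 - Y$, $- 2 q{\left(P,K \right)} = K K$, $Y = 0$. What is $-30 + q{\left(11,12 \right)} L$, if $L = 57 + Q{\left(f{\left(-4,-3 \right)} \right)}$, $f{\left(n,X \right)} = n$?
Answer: $-4350$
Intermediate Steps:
$q{\left(P,K \right)} = - \frac{K^{2}}{2}$ ($q{\left(P,K \right)} = - \frac{K K}{2} = - \frac{K^{2}}{2}$)
$Q{\left(E \right)} = 3$ ($Q{\left(E \right)} = 3 - 0 = 3 + 0 = 3$)
$L = 60$ ($L = 57 + 3 = 60$)
$-30 + q{\left(11,12 \right)} L = -30 + - \frac{12^{2}}{2} \cdot 60 = -30 + \left(- \frac{1}{2}\right) 144 \cdot 60 = -30 - 4320 = -4350$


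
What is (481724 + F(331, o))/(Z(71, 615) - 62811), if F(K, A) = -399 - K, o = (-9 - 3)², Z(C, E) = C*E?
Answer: -240497/9573 ≈ -25.122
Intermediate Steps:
o = 144 (o = (-12)² = 144)
(481724 + F(331, o))/(Z(71, 615) - 62811) = (481724 + (-399 - 1*331))/(71*615 - 62811) = (481724 + (-399 - 331))/(43665 - 62811) = (481724 - 730)/(-19146) = 480994*(-1/19146) = -240497/9573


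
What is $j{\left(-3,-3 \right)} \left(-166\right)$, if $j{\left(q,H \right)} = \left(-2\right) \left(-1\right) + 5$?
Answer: $-1162$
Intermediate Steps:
$j{\left(q,H \right)} = 7$ ($j{\left(q,H \right)} = 2 + 5 = 7$)
$j{\left(-3,-3 \right)} \left(-166\right) = 7 \left(-166\right) = -1162$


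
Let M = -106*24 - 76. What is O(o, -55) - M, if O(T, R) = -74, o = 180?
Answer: 2546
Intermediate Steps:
M = -2620 (M = -2544 - 76 = -2620)
O(o, -55) - M = -74 - 1*(-2620) = -74 + 2620 = 2546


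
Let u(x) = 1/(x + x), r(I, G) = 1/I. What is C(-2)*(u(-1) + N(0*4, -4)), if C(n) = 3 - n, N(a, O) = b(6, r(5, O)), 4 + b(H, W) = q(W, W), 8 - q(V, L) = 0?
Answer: 35/2 ≈ 17.500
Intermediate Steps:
q(V, L) = 8 (q(V, L) = 8 - 1*0 = 8 + 0 = 8)
b(H, W) = 4 (b(H, W) = -4 + 8 = 4)
N(a, O) = 4
u(x) = 1/(2*x)
C(-2)*(u(-1) + N(0*4, -4)) = (3 - 1*(-2))*((1/2)/(-1) + 4) = (3 + 2)*((1/2)*(-1) + 4) = 5*(-1/2 + 4) = 5*(7/2) = 35/2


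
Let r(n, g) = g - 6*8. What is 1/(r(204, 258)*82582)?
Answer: 1/17342220 ≈ 5.7663e-8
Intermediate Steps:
r(n, g) = -48 + g (r(n, g) = g - 48 = -48 + g)
1/(r(204, 258)*82582) = 1/((-48 + 258)*82582) = (1/82582)/210 = (1/210)*(1/82582) = 1/17342220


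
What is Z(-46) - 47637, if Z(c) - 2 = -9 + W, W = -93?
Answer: -47737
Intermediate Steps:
Z(c) = -100 (Z(c) = 2 + (-9 - 93) = 2 - 102 = -100)
Z(-46) - 47637 = -100 - 47637 = -47737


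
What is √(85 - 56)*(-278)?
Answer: -278*√29 ≈ -1497.1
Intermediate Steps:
√(85 - 56)*(-278) = √29*(-278) = -278*√29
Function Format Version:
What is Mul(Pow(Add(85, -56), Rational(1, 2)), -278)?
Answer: Mul(-278, Pow(29, Rational(1, 2))) ≈ -1497.1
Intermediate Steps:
Mul(Pow(Add(85, -56), Rational(1, 2)), -278) = Mul(Pow(29, Rational(1, 2)), -278) = Mul(-278, Pow(29, Rational(1, 2)))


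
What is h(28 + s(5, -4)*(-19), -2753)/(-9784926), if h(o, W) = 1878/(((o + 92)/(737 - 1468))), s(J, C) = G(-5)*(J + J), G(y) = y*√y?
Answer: 457606/123042726415 - 4347257*I*√5/147651271698 ≈ 3.7191e-6 - 6.5836e-5*I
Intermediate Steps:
G(y) = y^(3/2)
s(J, C) = -10*I*J*√5 (s(J, C) = (-5)^(3/2)*(J + J) = (-5*I*√5)*(2*J) = -10*I*J*√5)
h(o, W) = 1878/(-92/731 - o/731) (h(o, W) = 1878/(((92 + o)/(-731))) = 1878/(((92 + o)*(-1/731))) = 1878/(-92/731 - o/731))
h(28 + s(5, -4)*(-19), -2753)/(-9784926) = -1372818/(92 + (28 - 10*I*5*√5*(-19)))/(-9784926) = -1372818/(92 + (28 - 50*I*√5*(-19)))*(-1/9784926) = -1372818/(92 + (28 + 950*I*√5))*(-1/9784926) = -1372818/(120 + 950*I*√5)*(-1/9784926) = 228803/(1630821*(120 + 950*I*√5))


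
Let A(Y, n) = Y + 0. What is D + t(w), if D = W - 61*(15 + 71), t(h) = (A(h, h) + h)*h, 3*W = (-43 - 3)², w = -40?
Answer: -4022/3 ≈ -1340.7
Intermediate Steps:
A(Y, n) = Y
W = 2116/3 (W = (-43 - 3)²/3 = (⅓)*(-46)² = (⅓)*2116 = 2116/3 ≈ 705.33)
t(h) = 2*h² (t(h) = (h + h)*h = (2*h)*h = 2*h²)
D = -13622/3 (D = 2116/3 - 61*(15 + 71) = 2116/3 - 61*86 = 2116/3 - 1*5246 = 2116/3 - 5246 = -13622/3 ≈ -4540.7)
D + t(w) = -13622/3 + 2*(-40)² = -13622/3 + 2*1600 = -13622/3 + 3200 = -4022/3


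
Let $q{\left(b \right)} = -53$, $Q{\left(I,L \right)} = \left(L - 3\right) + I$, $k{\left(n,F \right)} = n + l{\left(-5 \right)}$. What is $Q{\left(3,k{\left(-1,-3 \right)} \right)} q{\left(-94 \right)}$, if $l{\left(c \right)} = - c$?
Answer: $-212$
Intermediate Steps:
$k{\left(n,F \right)} = 5 + n$ ($k{\left(n,F \right)} = n - -5 = n + 5 = 5 + n$)
$Q{\left(I,L \right)} = -3 + I + L$ ($Q{\left(I,L \right)} = \left(-3 + L\right) + I = -3 + I + L$)
$Q{\left(3,k{\left(-1,-3 \right)} \right)} q{\left(-94 \right)} = \left(-3 + 3 + \left(5 - 1\right)\right) \left(-53\right) = \left(-3 + 3 + 4\right) \left(-53\right) = 4 \left(-53\right) = -212$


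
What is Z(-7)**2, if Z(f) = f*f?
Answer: 2401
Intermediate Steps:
Z(f) = f**2
Z(-7)**2 = ((-7)**2)**2 = 49**2 = 2401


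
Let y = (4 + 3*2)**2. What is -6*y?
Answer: -600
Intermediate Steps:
y = 100 (y = (4 + 6)**2 = 10**2 = 100)
-6*y = -6*100 = -600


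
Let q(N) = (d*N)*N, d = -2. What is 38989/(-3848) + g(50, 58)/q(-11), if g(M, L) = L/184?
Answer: -13565042/1338623 ≈ -10.134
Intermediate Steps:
g(M, L) = L/184 (g(M, L) = L*(1/184) = L/184)
q(N) = -2*N**2 (q(N) = (-2*N)*N = -2*N**2)
38989/(-3848) + g(50, 58)/q(-11) = 38989/(-3848) + ((1/184)*58)/((-2*(-11)**2)) = 38989*(-1/3848) + 29/(92*((-2*121))) = -38989/3848 + (29/92)/(-242) = -38989/3848 + (29/92)*(-1/242) = -38989/3848 - 29/22264 = -13565042/1338623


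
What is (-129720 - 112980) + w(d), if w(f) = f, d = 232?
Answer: -242468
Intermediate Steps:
(-129720 - 112980) + w(d) = (-129720 - 112980) + 232 = -242700 + 232 = -242468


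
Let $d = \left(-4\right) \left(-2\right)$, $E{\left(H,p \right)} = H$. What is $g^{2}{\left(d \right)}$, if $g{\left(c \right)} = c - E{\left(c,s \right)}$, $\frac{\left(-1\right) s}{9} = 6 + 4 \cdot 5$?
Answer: $0$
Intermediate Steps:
$s = -234$ ($s = - 9 \left(6 + 4 \cdot 5\right) = - 9 \left(6 + 20\right) = \left(-9\right) 26 = -234$)
$d = 8$
$g{\left(c \right)} = 0$ ($g{\left(c \right)} = c - c = 0$)
$g^{2}{\left(d \right)} = 0^{2} = 0$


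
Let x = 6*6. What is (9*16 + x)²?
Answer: 32400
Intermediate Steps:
x = 36
(9*16 + x)² = (9*16 + 36)² = (144 + 36)² = 180² = 32400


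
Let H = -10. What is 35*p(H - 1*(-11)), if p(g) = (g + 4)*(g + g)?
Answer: 350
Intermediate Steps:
p(g) = 2*g*(4 + g) (p(g) = (4 + g)*(2*g) = 2*g*(4 + g))
35*p(H - 1*(-11)) = 35*(2*(-10 - 1*(-11))*(4 + (-10 - 1*(-11)))) = 35*(2*(-10 + 11)*(4 + (-10 + 11))) = 35*(2*1*(4 + 1)) = 35*(2*1*5) = 35*10 = 350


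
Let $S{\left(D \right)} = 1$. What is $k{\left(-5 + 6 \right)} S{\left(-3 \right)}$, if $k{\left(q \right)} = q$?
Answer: $1$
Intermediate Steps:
$k{\left(-5 + 6 \right)} S{\left(-3 \right)} = \left(-5 + 6\right) 1 = 1 \cdot 1 = 1$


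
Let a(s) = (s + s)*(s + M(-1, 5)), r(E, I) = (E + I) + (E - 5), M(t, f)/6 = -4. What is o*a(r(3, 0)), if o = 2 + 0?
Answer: -92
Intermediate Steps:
M(t, f) = -24 (M(t, f) = 6*(-4) = -24)
r(E, I) = -5 + I + 2*E (r(E, I) = (E + I) + (-5 + E) = -5 + I + 2*E)
o = 2
a(s) = 2*s*(-24 + s) (a(s) = (s + s)*(s - 24) = (2*s)*(-24 + s) = 2*s*(-24 + s))
o*a(r(3, 0)) = 2*(2*(-5 + 0 + 2*3)*(-24 + (-5 + 0 + 2*3))) = 2*(2*(-5 + 0 + 6)*(-24 + (-5 + 0 + 6))) = 2*(2*1*(-24 + 1)) = 2*(2*1*(-23)) = 2*(-46) = -92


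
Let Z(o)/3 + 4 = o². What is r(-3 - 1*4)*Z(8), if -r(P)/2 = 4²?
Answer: -5760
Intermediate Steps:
Z(o) = -12 + 3*o²
r(P) = -32 (r(P) = -2*4² = -2*16 = -32)
r(-3 - 1*4)*Z(8) = -32*(-12 + 3*8²) = -32*(-12 + 3*64) = -32*(-12 + 192) = -32*180 = -5760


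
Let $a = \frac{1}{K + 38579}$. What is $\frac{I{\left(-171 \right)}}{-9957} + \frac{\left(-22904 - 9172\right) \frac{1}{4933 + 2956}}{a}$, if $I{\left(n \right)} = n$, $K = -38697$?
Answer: $\frac{12562758465}{26183591} \approx 479.79$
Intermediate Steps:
$a = - \frac{1}{118}$ ($a = \frac{1}{-38697 + 38579} = \frac{1}{-118} = - \frac{1}{118} \approx -0.0084746$)
$\frac{I{\left(-171 \right)}}{-9957} + \frac{\left(-22904 - 9172\right) \frac{1}{4933 + 2956}}{a} = - \frac{171}{-9957} + \frac{\left(-22904 - 9172\right) \frac{1}{4933 + 2956}}{- \frac{1}{118}} = \left(-171\right) \left(- \frac{1}{9957}\right) + - \frac{32076}{7889} \left(-118\right) = \frac{57}{3319} + \left(-32076\right) \frac{1}{7889} \left(-118\right) = \frac{57}{3319} - - \frac{3784968}{7889} = \frac{57}{3319} + \frac{3784968}{7889} = \frac{12562758465}{26183591}$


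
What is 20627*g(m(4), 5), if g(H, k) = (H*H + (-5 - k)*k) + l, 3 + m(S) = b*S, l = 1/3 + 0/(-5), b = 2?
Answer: -1526398/3 ≈ -5.0880e+5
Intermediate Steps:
l = 1/3 (l = 1*(1/3) + 0*(-1/5) = 1/3 + 0 = 1/3 ≈ 0.33333)
m(S) = -3 + 2*S
g(H, k) = 1/3 + H**2 + k*(-5 - k) (g(H, k) = (H*H + (-5 - k)*k) + 1/3 = (H**2 + k*(-5 - k)) + 1/3 = 1/3 + H**2 + k*(-5 - k))
20627*g(m(4), 5) = 20627*(1/3 + (-3 + 2*4)**2 - 1*5**2 - 5*5) = 20627*(1/3 + (-3 + 8)**2 - 1*25 - 25) = 20627*(1/3 + 5**2 - 25 - 25) = 20627*(1/3 + 25 - 25 - 25) = 20627*(-74/3) = -1526398/3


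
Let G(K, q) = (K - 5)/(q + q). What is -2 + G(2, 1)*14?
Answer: -23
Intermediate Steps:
G(K, q) = (-5 + K)/(2*q) (G(K, q) = (-5 + K)/((2*q)) = (-5 + K)*(1/(2*q)) = (-5 + K)/(2*q))
-2 + G(2, 1)*14 = -2 + ((1/2)*(-5 + 2)/1)*14 = -2 + ((1/2)*1*(-3))*14 = -2 - 3/2*14 = -2 - 21 = -23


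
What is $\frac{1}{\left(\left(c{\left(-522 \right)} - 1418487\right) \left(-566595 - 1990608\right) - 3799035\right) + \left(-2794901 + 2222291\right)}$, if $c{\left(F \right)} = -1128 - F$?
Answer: $\frac{1}{3628904505234} \approx 2.7557 \cdot 10^{-13}$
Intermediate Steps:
$\frac{1}{\left(\left(c{\left(-522 \right)} - 1418487\right) \left(-566595 - 1990608\right) - 3799035\right) + \left(-2794901 + 2222291\right)} = \frac{1}{\left(\left(\left(-1128 - -522\right) - 1418487\right) \left(-566595 - 1990608\right) - 3799035\right) + \left(-2794901 + 2222291\right)} = \frac{1}{\left(\left(\left(-1128 + 522\right) - 1418487\right) \left(-2557203\right) - 3799035\right) - 572610} = \frac{1}{\left(\left(-606 - 1418487\right) \left(-2557203\right) - 3799035\right) - 572610} = \frac{1}{\left(\left(-1419093\right) \left(-2557203\right) - 3799035\right) - 572610} = \frac{1}{\left(3628908876879 - 3799035\right) - 572610} = \frac{1}{3628905077844 - 572610} = \frac{1}{3628904505234}$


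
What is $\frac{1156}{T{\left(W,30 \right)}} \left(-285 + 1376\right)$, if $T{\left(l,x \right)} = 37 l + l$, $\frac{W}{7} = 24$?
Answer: $\frac{315299}{1596} \approx 197.56$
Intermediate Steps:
$W = 168$ ($W = 7 \cdot 24 = 168$)
$T{\left(l,x \right)} = 38 l$
$\frac{1156}{T{\left(W,30 \right)}} \left(-285 + 1376\right) = \frac{1156}{38 \cdot 168} \left(-285 + 1376\right) = \frac{1156}{6384} \cdot 1091 = 1156 \cdot \frac{1}{6384} \cdot 1091 = \frac{289}{1596} \cdot 1091 = \frac{315299}{1596}$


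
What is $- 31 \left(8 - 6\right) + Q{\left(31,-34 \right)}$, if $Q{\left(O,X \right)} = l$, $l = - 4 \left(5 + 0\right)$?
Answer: $-82$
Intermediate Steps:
$l = -20$ ($l = \left(-4\right) 5 = -20$)
$Q{\left(O,X \right)} = -20$
$- 31 \left(8 - 6\right) + Q{\left(31,-34 \right)} = - 31 \left(8 - 6\right) - 20 = \left(-31\right) 2 - 20 = -62 - 20 = -82$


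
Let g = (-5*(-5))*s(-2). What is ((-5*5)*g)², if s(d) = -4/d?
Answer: 1562500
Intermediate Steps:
g = 50 (g = (-5*(-5))*(-4/(-2)) = 25*(-4*(-½)) = 25*2 = 50)
((-5*5)*g)² = (-5*5*50)² = (-25*50)² = (-1250)² = 1562500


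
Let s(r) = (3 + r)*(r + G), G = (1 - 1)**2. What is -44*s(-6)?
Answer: -792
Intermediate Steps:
G = 0 (G = 0**2 = 0)
s(r) = r*(3 + r) (s(r) = (3 + r)*(r + 0) = (3 + r)*r = r*(3 + r))
-44*s(-6) = -(-264)*(3 - 6) = -(-264)*(-3) = -44*18 = -792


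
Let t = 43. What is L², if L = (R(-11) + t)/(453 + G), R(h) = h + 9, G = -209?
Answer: 1681/59536 ≈ 0.028235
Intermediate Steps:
R(h) = 9 + h
L = 41/244 (L = ((9 - 11) + 43)/(453 - 209) = (-2 + 43)/244 = 41*(1/244) = 41/244 ≈ 0.16803)
L² = (41/244)² = 1681/59536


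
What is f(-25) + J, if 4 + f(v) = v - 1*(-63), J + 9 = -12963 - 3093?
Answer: -16031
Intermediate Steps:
J = -16065 (J = -9 + (-12963 - 3093) = -9 - 16056 = -16065)
f(v) = 59 + v (f(v) = -4 + (v - 1*(-63)) = -4 + (v + 63) = -4 + (63 + v) = 59 + v)
f(-25) + J = (59 - 25) - 16065 = 34 - 16065 = -16031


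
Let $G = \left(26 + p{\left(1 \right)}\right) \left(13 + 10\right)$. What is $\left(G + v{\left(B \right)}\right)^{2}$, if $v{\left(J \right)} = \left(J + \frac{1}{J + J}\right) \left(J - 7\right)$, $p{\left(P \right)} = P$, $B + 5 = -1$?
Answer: $\frac{70576801}{144} \approx 4.9012 \cdot 10^{5}$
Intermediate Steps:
$B = -6$ ($B = -5 - 1 = -6$)
$G = 621$ ($G = \left(26 + 1\right) \left(13 + 10\right) = 27 \cdot 23 = 621$)
$v{\left(J \right)} = \left(-7 + J\right) \left(J + \frac{1}{2 J}\right)$ ($v{\left(J \right)} = \left(J + \frac{1}{2 J}\right) \left(-7 + J\right) = \left(-7 + J\right) \left(J + \frac{1}{2 J}\right)$)
$\left(G + v{\left(B \right)}\right)^{2} = \left(621 + \left(\frac{1}{2} + \left(-6\right)^{2} - -42 - \frac{7}{2 \left(-6\right)}\right)\right)^{2} = \left(621 + \left(\frac{1}{2} + 36 + 42 - - \frac{7}{12}\right)\right)^{2} = \left(621 + \left(\frac{1}{2} + 36 + 42 + \frac{7}{12}\right)\right)^{2} = \left(621 + \frac{949}{12}\right)^{2} = \left(\frac{8401}{12}\right)^{2} = \frac{70576801}{144}$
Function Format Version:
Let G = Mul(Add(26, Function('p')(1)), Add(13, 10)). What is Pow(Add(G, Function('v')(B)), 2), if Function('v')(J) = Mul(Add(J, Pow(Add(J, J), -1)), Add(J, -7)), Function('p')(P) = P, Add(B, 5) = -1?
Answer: Rational(70576801, 144) ≈ 4.9012e+5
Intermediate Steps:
B = -6 (B = Add(-5, -1) = -6)
G = 621 (G = Mul(Add(26, 1), Add(13, 10)) = Mul(27, 23) = 621)
Function('v')(J) = Mul(Add(-7, J), Add(J, Mul(Rational(1, 2), Pow(J, -1)))) (Function('v')(J) = Mul(Add(J, Pow(Mul(2, J), -1)), Add(-7, J)) = Mul(Add(J, Mul(Rational(1, 2), Pow(J, -1))), Add(-7, J)) = Mul(Add(-7, J), Add(J, Mul(Rational(1, 2), Pow(J, -1)))))
Pow(Add(G, Function('v')(B)), 2) = Pow(Add(621, Add(Rational(1, 2), Pow(-6, 2), Mul(-7, -6), Mul(Rational(-7, 2), Pow(-6, -1)))), 2) = Pow(Add(621, Add(Rational(1, 2), 36, 42, Mul(Rational(-7, 2), Rational(-1, 6)))), 2) = Pow(Add(621, Add(Rational(1, 2), 36, 42, Rational(7, 12))), 2) = Pow(Add(621, Rational(949, 12)), 2) = Pow(Rational(8401, 12), 2) = Rational(70576801, 144)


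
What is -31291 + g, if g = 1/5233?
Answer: -163745802/5233 ≈ -31291.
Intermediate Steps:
g = 1/5233 ≈ 0.00019110
-31291 + g = -31291 + 1/5233 = -163745802/5233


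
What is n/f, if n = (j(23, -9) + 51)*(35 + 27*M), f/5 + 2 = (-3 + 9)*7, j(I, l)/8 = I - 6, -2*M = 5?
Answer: -2431/80 ≈ -30.388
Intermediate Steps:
M = -5/2 (M = -½*5 = -5/2 ≈ -2.5000)
j(I, l) = -48 + 8*I (j(I, l) = 8*(I - 6) = 8*(-6 + I) = -48 + 8*I)
f = 200 (f = -10 + 5*((-3 + 9)*7) = -10 + 5*(6*7) = -10 + 5*42 = -10 + 210 = 200)
n = -12155/2 (n = ((-48 + 8*23) + 51)*(35 + 27*(-5/2)) = ((-48 + 184) + 51)*(35 - 135/2) = (136 + 51)*(-65/2) = 187*(-65/2) = -12155/2 ≈ -6077.5)
n/f = -12155/2/200 = -12155/2*1/200 = -2431/80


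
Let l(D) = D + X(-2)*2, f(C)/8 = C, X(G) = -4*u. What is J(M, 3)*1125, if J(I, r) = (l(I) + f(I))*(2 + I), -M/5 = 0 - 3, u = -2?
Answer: 2887875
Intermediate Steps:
X(G) = 8 (X(G) = -4*(-2) = 8)
f(C) = 8*C
l(D) = 16 + D (l(D) = D + 8*2 = D + 16 = 16 + D)
M = 15 (M = -5*(0 - 3) = -5*(-3) = 15)
J(I, r) = (2 + I)*(16 + 9*I) (J(I, r) = ((16 + I) + 8*I)*(2 + I) = (16 + 9*I)*(2 + I) = (2 + I)*(16 + 9*I))
J(M, 3)*1125 = (32 + 9*15**2 + 34*15)*1125 = (32 + 9*225 + 510)*1125 = (32 + 2025 + 510)*1125 = 2567*1125 = 2887875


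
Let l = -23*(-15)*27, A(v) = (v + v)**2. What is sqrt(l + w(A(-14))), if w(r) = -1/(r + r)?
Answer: sqrt(29211838)/56 ≈ 96.514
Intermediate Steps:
A(v) = 4*v**2 (A(v) = (2*v)**2 = 4*v**2)
l = 9315 (l = -(-345)*27 = -1*(-9315) = 9315)
w(r) = -1/(2*r)
sqrt(l + w(A(-14))) = sqrt(9315 - 1/(2*(4*(-14)**2))) = sqrt(9315 - 1/(2*(4*196))) = sqrt(9315 - 1/2/784) = sqrt(9315 - 1/2*1/784) = sqrt(9315 - 1/1568) = sqrt(14605919/1568) = sqrt(29211838)/56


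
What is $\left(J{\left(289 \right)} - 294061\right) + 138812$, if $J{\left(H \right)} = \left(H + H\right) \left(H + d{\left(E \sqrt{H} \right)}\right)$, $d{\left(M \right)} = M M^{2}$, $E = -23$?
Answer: $-34550788445$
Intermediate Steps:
$d{\left(M \right)} = M^{3}$
$J{\left(H \right)} = 2 H \left(H - 12167 H^{\frac{3}{2}}\right)$ ($J{\left(H \right)} = \left(H + H\right) \left(H + \left(- 23 \sqrt{H}\right)^{3}\right) = 2 H \left(H - 12167 H^{\frac{3}{2}}\right)$)
$\left(J{\left(289 \right)} - 294061\right) + 138812 = \left(2 \cdot 289 \left(289 - 12167 \cdot 289^{\frac{3}{2}}\right) - 294061\right) + 138812 = \left(2 \cdot 289 \left(289 - 59776471\right) - 294061\right) + 138812 = \left(2 \cdot 289 \left(-59776182\right) - 294061\right) + 138812 = \left(-34550633196 - 294061\right) + 138812 = -34550927257 + 138812 = -34550788445$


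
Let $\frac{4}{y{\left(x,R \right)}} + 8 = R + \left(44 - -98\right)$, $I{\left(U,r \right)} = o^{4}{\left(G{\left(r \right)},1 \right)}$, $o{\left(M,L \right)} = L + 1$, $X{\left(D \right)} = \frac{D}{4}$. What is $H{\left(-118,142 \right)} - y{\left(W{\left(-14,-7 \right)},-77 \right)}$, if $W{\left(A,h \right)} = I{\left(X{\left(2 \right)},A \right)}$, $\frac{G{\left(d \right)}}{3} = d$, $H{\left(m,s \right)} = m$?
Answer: $- \frac{6730}{57} \approx -118.07$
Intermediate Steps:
$G{\left(d \right)} = 3 d$
$X{\left(D \right)} = \frac{D}{4}$ ($X{\left(D \right)} = D \frac{1}{4} = \frac{D}{4}$)
$o{\left(M,L \right)} = 1 + L$
$I{\left(U,r \right)} = 16$ ($I{\left(U,r \right)} = \left(1 + 1\right)^{4} = 2^{4} = 16$)
$W{\left(A,h \right)} = 16$
$y{\left(x,R \right)} = \frac{4}{134 + R}$ ($y{\left(x,R \right)} = \frac{4}{-8 + \left(R + \left(44 - -98\right)\right)} = \frac{4}{-8 + \left(R + \left(44 + 98\right)\right)} = \frac{4}{-8 + \left(R + 142\right)} = \frac{4}{-8 + \left(142 + R\right)} = \frac{4}{134 + R}$)
$H{\left(-118,142 \right)} - y{\left(W{\left(-14,-7 \right)},-77 \right)} = -118 - \frac{4}{134 - 77} = -118 - \frac{4}{57} = - \frac{6730}{57}$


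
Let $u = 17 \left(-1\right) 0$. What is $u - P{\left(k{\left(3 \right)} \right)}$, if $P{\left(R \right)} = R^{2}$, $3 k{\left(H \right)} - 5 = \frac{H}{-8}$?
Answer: $- \frac{1369}{576} \approx -2.3767$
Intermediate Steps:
$k{\left(H \right)} = \frac{5}{3} - \frac{H}{24}$ ($k{\left(H \right)} = \frac{5}{3} + \frac{H \frac{1}{-8}}{3} = \frac{5}{3} + \frac{H \left(- \frac{1}{8}\right)}{3} = \frac{5}{3} + \frac{\left(- \frac{1}{8}\right) H}{3} = \frac{5}{3} - \frac{H}{24}$)
$u = 0$ ($u = \left(-17\right) 0 = 0$)
$u - P{\left(k{\left(3 \right)} \right)} = 0 - \left(\frac{5}{3} - \frac{1}{8}\right)^{2} = 0 - \left(\frac{37}{24}\right)^{2} = 0 - \frac{1369}{576} = - \frac{1369}{576}$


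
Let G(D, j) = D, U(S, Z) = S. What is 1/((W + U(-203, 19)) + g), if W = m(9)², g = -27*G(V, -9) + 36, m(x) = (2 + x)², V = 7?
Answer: 1/14285 ≈ 7.0003e-5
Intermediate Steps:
g = -153 (g = -27*7 + 36 = -189 + 36 = -153)
W = 14641 (W = ((2 + 9)²)² = (11²)² = 121² = 14641)
1/((W + U(-203, 19)) + g) = 1/((14641 - 203) - 153) = 1/(14438 - 153) = 1/14285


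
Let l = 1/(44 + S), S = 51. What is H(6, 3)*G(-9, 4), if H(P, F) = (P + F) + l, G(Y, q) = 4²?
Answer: 13696/95 ≈ 144.17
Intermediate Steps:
G(Y, q) = 16
l = 1/95 (l = 1/(44 + 51) = 1/95 ≈ 0.010526)
H(P, F) = 1/95 + F + P (H(P, F) = (P + F) + 1/95 = (F + P) + 1/95 = 1/95 + F + P)
H(6, 3)*G(-9, 4) = (1/95 + 3 + 6)*16 = (856/95)*16 = 13696/95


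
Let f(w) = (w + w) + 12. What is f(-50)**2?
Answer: 7744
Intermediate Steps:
f(w) = 12 + 2*w (f(w) = 2*w + 12 = 12 + 2*w)
f(-50)**2 = (12 + 2*(-50))**2 = (12 - 100)**2 = (-88)**2 = 7744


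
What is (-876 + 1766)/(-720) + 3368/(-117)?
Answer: -9367/312 ≈ -30.022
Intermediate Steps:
(-876 + 1766)/(-720) + 3368/(-117) = 890*(-1/720) + 3368*(-1/117) = -89/72 - 3368/117 = -9367/312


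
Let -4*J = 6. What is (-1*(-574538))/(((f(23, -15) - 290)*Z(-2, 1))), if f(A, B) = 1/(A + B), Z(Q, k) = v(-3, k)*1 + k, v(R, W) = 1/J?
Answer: -4596304/773 ≈ -5946.1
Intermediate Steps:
J = -3/2 (J = -1/4*6 = -3/2 ≈ -1.5000)
v(R, W) = -2/3 (v(R, W) = 1/(-3/2) = -2/3)
Z(Q, k) = -2/3 + k (Z(Q, k) = -2/3*1 + k = -2/3 + k)
(-1*(-574538))/(((f(23, -15) - 290)*Z(-2, 1))) = (-1*(-574538))/(((1/(23 - 15) - 290)*(-2/3 + 1))) = 574538/(((1/8 - 290)*(1/3))) = 574538/((-2319/8*1/3)) = 574538/(-773/8) = 574538*(-8/773) = -4596304/773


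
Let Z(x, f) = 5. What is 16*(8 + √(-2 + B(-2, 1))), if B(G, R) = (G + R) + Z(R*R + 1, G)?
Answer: 128 + 16*√2 ≈ 150.63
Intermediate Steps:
B(G, R) = 5 + G + R (B(G, R) = (G + R) + 5 = 5 + G + R)
16*(8 + √(-2 + B(-2, 1))) = 16*(8 + √(-2 + (5 - 2 + 1))) = 16*(8 + √(-2 + 4)) = 16*(8 + √2) = 128 + 16*√2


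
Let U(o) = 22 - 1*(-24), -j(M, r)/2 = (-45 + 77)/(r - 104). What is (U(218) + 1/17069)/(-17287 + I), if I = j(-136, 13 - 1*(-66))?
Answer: -6543125/2458567553 ≈ -0.0026614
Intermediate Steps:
j(M, r) = -64/(-104 + r) (j(M, r) = -2*(-45 + 77)/(r - 104) = -64/(-104 + r))
I = 64/25 (I = -64/(-104 + (13 - 1*(-66))) = -64/(-104 + (13 + 66)) = -64/(-104 + 79) = -64/(-25) = -64*(-1/25) = 64/25 ≈ 2.5600)
U(o) = 46 (U(o) = 22 + 24 = 46)
(U(218) + 1/17069)/(-17287 + I) = (46 + 1/17069)/(-17287 + 64/25) = (46 + 1/17069)/(-432111/25) = (785175/17069)*(-25/432111) = -6543125/2458567553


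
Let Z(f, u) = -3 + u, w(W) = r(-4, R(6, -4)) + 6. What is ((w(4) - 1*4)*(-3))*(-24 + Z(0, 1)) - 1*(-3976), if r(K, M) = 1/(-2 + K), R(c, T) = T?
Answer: 4119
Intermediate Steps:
w(W) = 35/6 (w(W) = 1/(-2 - 4) + 6 = 1/(-6) + 6 = -⅙ + 6 = 35/6)
((w(4) - 1*4)*(-3))*(-24 + Z(0, 1)) - 1*(-3976) = ((35/6 - 1*4)*(-3))*(-24 + (-3 + 1)) - 1*(-3976) = ((35/6 - 4)*(-3))*(-24 - 2) + 3976 = ((11/6)*(-3))*(-26) + 3976 = -11/2*(-26) + 3976 = 143 + 3976 = 4119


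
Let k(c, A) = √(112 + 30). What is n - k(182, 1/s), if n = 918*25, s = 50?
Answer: 22950 - √142 ≈ 22938.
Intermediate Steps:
n = 22950
k(c, A) = √142
n - k(182, 1/s) = 22950 - √142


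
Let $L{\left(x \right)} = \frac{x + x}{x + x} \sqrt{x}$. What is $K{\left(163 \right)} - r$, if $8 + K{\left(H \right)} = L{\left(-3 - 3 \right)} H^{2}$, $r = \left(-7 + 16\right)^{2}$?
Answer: $-89 + 26569 i \sqrt{6} \approx -89.0 + 65081.0 i$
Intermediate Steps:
$r = 81$ ($r = 9^{2} = 81$)
$L{\left(x \right)} = \sqrt{x}$ ($L{\left(x \right)} = \frac{2 x}{2 x} \sqrt{x} = 2 x \frac{1}{2 x} \sqrt{x} = 1 \sqrt{x} = \sqrt{x}$)
$K{\left(H \right)} = -8 + i \sqrt{6} H^{2}$ ($K{\left(H \right)} = -8 + \sqrt{-3 - 3} H^{2} = -8 + \sqrt{-6} H^{2} = -8 + i \sqrt{6} H^{2}$)
$K{\left(163 \right)} - r = \left(-8 + i \sqrt{6} \cdot 163^{2}\right) - 81 = \left(-8 + i \sqrt{6} \cdot 26569\right) - 81 = \left(-8 + 26569 i \sqrt{6}\right) - 81 = -89 + 26569 i \sqrt{6}$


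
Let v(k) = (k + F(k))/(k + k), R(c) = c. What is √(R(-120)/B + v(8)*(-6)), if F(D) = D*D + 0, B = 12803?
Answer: I*√4427290203/12803 ≈ 5.1971*I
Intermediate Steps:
F(D) = D² (F(D) = D² + 0 = D²)
v(k) = (k + k²)/(2*k) (v(k) = (k + k²)/(k + k) = (k + k²)/((2*k)) = (k + k²)*(1/(2*k)) = (k + k²)/(2*k))
√(R(-120)/B + v(8)*(-6)) = √(-120/12803 + (½ + (½)*8)*(-6)) = √(-120*1/12803 + (½ + 4)*(-6)) = √(-120/12803 + (9/2)*(-6)) = √(-120/12803 - 27) = √(-345801/12803) = I*√4427290203/12803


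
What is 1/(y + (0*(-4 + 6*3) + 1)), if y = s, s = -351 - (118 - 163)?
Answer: -1/305 ≈ -0.0032787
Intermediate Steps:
s = -306 (s = -351 - 1*(-45) = -351 + 45 = -306)
y = -306
1/(y + (0*(-4 + 6*3) + 1)) = 1/(-306 + (0*(-4 + 6*3) + 1)) = 1/(-306 + (0*(-4 + 18) + 1)) = 1/(-306 + (0*14 + 1)) = 1/(-306 + (0 + 1)) = 1/(-306 + 1) = 1/(-305) = -1/305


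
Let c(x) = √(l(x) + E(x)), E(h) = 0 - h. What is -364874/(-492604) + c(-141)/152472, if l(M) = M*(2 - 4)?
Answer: 757/1022 + √47/50824 ≈ 0.74084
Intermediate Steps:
E(h) = -h
l(M) = -2*M (l(M) = M*(-2) = -2*M)
c(x) = √3*√(-x) (c(x) = √(-2*x - x) = √(-3*x) = √3*√(-x))
-364874/(-492604) + c(-141)/152472 = -364874/(-492604) + (√3*√(-1*(-141)))/152472 = -364874*(-1/492604) + (√3*√141)*(1/152472) = 757/1022 + (3*√47)*(1/152472) = 757/1022 + √47/50824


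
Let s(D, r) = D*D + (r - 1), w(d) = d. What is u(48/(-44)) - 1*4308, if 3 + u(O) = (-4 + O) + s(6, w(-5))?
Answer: -47147/11 ≈ -4286.1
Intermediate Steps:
s(D, r) = -1 + r + D² (s(D, r) = D² + (-1 + r) = -1 + r + D²)
u(O) = 23 + O (u(O) = -3 + ((-4 + O) + (-1 - 5 + 6²)) = -3 + ((-4 + O) + (-1 - 5 + 36)) = -3 + ((-4 + O) + 30) = -3 + (26 + O) = 23 + O)
u(48/(-44)) - 1*4308 = (23 + 48/(-44)) - 1*4308 = (23 + 48*(-1/44)) - 4308 = (23 - 12/11) - 4308 = 241/11 - 4308 = -47147/11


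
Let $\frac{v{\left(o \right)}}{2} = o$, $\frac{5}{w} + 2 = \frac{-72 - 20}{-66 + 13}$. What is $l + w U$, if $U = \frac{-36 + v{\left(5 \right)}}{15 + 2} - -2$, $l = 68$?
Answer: $\frac{7032}{119} \approx 59.092$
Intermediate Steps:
$w = - \frac{265}{14}$ ($w = \frac{5}{-2 + \frac{-72 - 20}{-66 + 13}} = \frac{5}{-2 - \frac{92}{-53}} = \frac{5}{-2 - - \frac{92}{53}} = \frac{5}{-2 + \frac{92}{53}} = \frac{5}{- \frac{14}{53}} = 5 \left(- \frac{53}{14}\right) = - \frac{265}{14} \approx -18.929$)
$v{\left(o \right)} = 2 o$
$U = \frac{8}{17}$ ($U = \frac{-36 + 2 \cdot 5}{15 + 2} - -2 = \frac{-36 + 10}{17} + 2 = \left(-26\right) \frac{1}{17} + 2 = - \frac{26}{17} + 2 = \frac{8}{17} \approx 0.47059$)
$l + w U = 68 - \frac{1060}{119} = \frac{7032}{119}$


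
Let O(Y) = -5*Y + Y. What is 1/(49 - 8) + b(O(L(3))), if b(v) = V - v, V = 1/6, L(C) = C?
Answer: 2999/246 ≈ 12.191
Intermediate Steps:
O(Y) = -4*Y
V = ⅙ ≈ 0.16667
b(v) = ⅙ - v
1/(49 - 8) + b(O(L(3))) = 1/(49 - 8) + (⅙ - (-4)*3) = 1/41 + (⅙ - 1*(-12)) = 1*(1/41) + (⅙ + 12) = 1/41 + 73/6 = 2999/246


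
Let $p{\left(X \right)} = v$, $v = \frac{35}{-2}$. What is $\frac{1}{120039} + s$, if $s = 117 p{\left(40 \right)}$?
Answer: $- \frac{491559703}{240078} \approx -2047.5$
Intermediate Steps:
$v = - \frac{35}{2}$ ($v = 35 \left(- \frac{1}{2}\right) = - \frac{35}{2} \approx -17.5$)
$p{\left(X \right)} = - \frac{35}{2}$
$s = - \frac{4095}{2}$ ($s = 117 \left(- \frac{35}{2}\right) = - \frac{4095}{2} \approx -2047.5$)
$\frac{1}{120039} + s = \frac{1}{120039} - \frac{4095}{2} = - \frac{491559703}{240078}$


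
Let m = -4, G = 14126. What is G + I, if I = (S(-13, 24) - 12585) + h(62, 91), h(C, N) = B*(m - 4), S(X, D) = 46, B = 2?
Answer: 1571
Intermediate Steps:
h(C, N) = -16 (h(C, N) = 2*(-4 - 4) = 2*(-8) = -16)
I = -12555 (I = (46 - 12585) - 16 = -12539 - 16 = -12555)
G + I = 14126 - 12555 = 1571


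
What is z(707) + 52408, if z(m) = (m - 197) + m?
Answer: 53625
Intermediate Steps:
z(m) = -197 + 2*m (z(m) = (-197 + m) + m = -197 + 2*m)
z(707) + 52408 = (-197 + 2*707) + 52408 = (-197 + 1414) + 52408 = 1217 + 52408 = 53625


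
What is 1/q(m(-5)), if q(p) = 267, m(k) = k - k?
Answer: 1/267 ≈ 0.0037453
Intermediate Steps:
m(k) = 0
1/q(m(-5)) = 1/267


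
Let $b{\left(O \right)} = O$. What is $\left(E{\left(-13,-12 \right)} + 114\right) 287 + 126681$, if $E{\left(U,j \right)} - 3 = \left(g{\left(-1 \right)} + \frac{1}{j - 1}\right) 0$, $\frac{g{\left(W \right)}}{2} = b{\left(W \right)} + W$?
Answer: $160260$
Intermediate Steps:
$g{\left(W \right)} = 4 W$ ($g{\left(W \right)} = 2 \left(W + W\right) = 2 \cdot 2 W = 4 W$)
$E{\left(U,j \right)} = 3$ ($E{\left(U,j \right)} = 3 + \left(4 \left(-1\right) + \frac{1}{j - 1}\right) 0 = 3 + \left(-4 + \frac{1}{-1 + j}\right) 0 = 3 + 0 = 3$)
$\left(E{\left(-13,-12 \right)} + 114\right) 287 + 126681 = \left(3 + 114\right) 287 + 126681 = 117 \cdot 287 + 126681 = 33579 + 126681 = 160260$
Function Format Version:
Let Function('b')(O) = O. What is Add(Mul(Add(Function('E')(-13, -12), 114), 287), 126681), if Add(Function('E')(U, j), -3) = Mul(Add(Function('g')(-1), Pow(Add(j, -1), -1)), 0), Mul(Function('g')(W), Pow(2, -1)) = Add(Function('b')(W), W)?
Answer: 160260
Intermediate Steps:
Function('g')(W) = Mul(4, W) (Function('g')(W) = Mul(2, Add(W, W)) = Mul(2, Mul(2, W)) = Mul(4, W))
Function('E')(U, j) = 3 (Function('E')(U, j) = Add(3, Mul(Add(Mul(4, -1), Pow(Add(j, -1), -1)), 0)) = Add(3, Mul(Add(-4, Pow(Add(-1, j), -1)), 0)) = Add(3, 0) = 3)
Add(Mul(Add(Function('E')(-13, -12), 114), 287), 126681) = Add(Mul(Add(3, 114), 287), 126681) = Add(Mul(117, 287), 126681) = Add(33579, 126681) = 160260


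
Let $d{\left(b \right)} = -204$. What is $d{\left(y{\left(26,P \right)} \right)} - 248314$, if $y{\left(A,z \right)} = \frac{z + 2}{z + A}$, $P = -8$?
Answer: $-248518$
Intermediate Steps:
$y{\left(A,z \right)} = \frac{2 + z}{A + z}$
$d{\left(y{\left(26,P \right)} \right)} - 248314 = -204 - 248314 = -248518$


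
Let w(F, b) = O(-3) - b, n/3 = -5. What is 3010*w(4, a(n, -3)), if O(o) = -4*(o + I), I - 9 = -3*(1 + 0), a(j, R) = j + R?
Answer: 18060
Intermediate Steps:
n = -15 (n = 3*(-5) = -15)
a(j, R) = R + j
I = 6 (I = 9 - 3*(1 + 0) = 9 - 3*1 = 9 - 3 = 6)
O(o) = -24 - 4*o (O(o) = -4*(o + 6) = -4*(6 + o) = -24 - 4*o)
w(F, b) = -12 - b (w(F, b) = (-24 - 4*(-3)) - b = (-24 + 12) - b = -12 - b)
3010*w(4, a(n, -3)) = 3010*(-12 - (-3 - 15)) = 3010*(-12 - 1*(-18)) = 3010*(-12 + 18) = 3010*6 = 18060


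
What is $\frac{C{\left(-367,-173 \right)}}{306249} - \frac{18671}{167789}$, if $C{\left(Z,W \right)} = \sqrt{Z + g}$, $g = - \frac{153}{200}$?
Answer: $- \frac{18671}{167789} + \frac{i \sqrt{147106}}{6124980} \approx -0.11128 + 6.262 \cdot 10^{-5} i$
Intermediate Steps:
$g = - \frac{153}{200}$ ($g = \left(-153\right) \frac{1}{200} = - \frac{153}{200} \approx -0.765$)
$C{\left(Z,W \right)} = \sqrt{- \frac{153}{200} + Z}$ ($C{\left(Z,W \right)} = \sqrt{Z - \frac{153}{200}} = \sqrt{- \frac{153}{200} + Z}$)
$\frac{C{\left(-367,-173 \right)}}{306249} - \frac{18671}{167789} = \frac{\frac{1}{20} \sqrt{-306 + 400 \left(-367\right)}}{306249} - \frac{18671}{167789} = \frac{\sqrt{-306 - 146800}}{20} \cdot \frac{1}{306249} - \frac{18671}{167789} = \frac{\sqrt{-147106}}{20} \cdot \frac{1}{306249} - \frac{18671}{167789} = \frac{i \sqrt{147106}}{20} \cdot \frac{1}{306249} - \frac{18671}{167789} = \frac{i \sqrt{147106}}{6124980} - \frac{18671}{167789} = - \frac{18671}{167789} + \frac{i \sqrt{147106}}{6124980}$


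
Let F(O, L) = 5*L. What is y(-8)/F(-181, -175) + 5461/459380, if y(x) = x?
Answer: 1690683/80391500 ≈ 0.021031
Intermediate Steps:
y(-8)/F(-181, -175) + 5461/459380 = -8/(5*(-175)) + 5461/459380 = -8/(-875) + 5461*(1/459380) = -8*(-1/875) + 5461/459380 = 8/875 + 5461/459380 = 1690683/80391500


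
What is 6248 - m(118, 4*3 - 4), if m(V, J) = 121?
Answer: 6127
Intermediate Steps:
6248 - m(118, 4*3 - 4) = 6248 - 1*121 = 6248 - 121 = 6127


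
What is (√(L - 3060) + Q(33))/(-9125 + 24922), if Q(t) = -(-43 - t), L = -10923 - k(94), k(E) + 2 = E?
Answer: 76/15797 + 5*I*√563/15797 ≈ 0.004811 + 0.0075102*I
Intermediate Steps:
k(E) = -2 + E
L = -11015 (L = -10923 - (-2 + 94) = -10923 - 1*92 = -10923 - 92 = -11015)
Q(t) = 43 + t
(√(L - 3060) + Q(33))/(-9125 + 24922) = (√(-11015 - 3060) + (43 + 33))/(-9125 + 24922) = (√(-14075) + 76)/15797 = (5*I*√563 + 76)*(1/15797) = (76 + 5*I*√563)*(1/15797) = 76/15797 + 5*I*√563/15797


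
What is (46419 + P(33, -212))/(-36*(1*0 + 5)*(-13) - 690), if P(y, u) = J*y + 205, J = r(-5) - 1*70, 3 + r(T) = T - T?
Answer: 8843/330 ≈ 26.797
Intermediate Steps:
r(T) = -3 (r(T) = -3 + (T - T) = -3 + 0 = -3)
J = -73 (J = -3 - 1*70 = -3 - 70 = -73)
P(y, u) = 205 - 73*y (P(y, u) = -73*y + 205 = 205 - 73*y)
(46419 + P(33, -212))/(-36*(1*0 + 5)*(-13) - 690) = (46419 + (205 - 73*33))/(-36*(1*0 + 5)*(-13) - 690) = (46419 + (205 - 2409))/(-36*(0 + 5)*(-13) - 690) = (46419 - 2204)/(-36*5*(-13) - 690) = 44215/(-180*(-13) - 690) = 44215/(2340 - 690) = 44215/1650 = 44215*(1/1650) = 8843/330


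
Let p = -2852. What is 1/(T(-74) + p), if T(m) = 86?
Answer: -1/2766 ≈ -0.00036153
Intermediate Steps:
1/(T(-74) + p) = 1/(86 - 2852) = 1/(-2766) = -1/2766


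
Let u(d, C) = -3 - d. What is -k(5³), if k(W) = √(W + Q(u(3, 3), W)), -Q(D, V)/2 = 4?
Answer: -3*√13 ≈ -10.817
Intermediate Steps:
Q(D, V) = -8 (Q(D, V) = -2*4 = -8)
k(W) = √(-8 + W) (k(W) = √(W - 8) = √(-8 + W))
-k(5³) = -√(-8 + 5³) = -√(-8 + 125) = -√117 = -3*√13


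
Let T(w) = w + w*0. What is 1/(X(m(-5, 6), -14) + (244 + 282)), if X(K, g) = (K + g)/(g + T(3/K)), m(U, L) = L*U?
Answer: 141/74606 ≈ 0.0018899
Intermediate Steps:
T(w) = w (T(w) = w + 0 = w)
X(K, g) = (K + g)/(g + 3/K)
1/(X(m(-5, 6), -14) + (244 + 282)) = 1/((6*(-5))*(6*(-5) - 14)/(3 + (6*(-5))*(-14)) + (244 + 282)) = 1/(-30*(-30 - 14)/(3 - 30*(-14)) + 526) = 1/(-30*(-44)/(3 + 420) + 526) = 1/(-30*(-44)/423 + 526) = 1/(-30*1/423*(-44) + 526) = 1/(440/141 + 526) = 1/(74606/141) = 141/74606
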